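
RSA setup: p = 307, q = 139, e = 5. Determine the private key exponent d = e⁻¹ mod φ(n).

φ(n) = (p−1)(q−1) = 306·138 = 42228.
Need d with 5·d ≡ 1 (mod 42228). Apply the extended Euclidean algorithm:
42228 = 8445·5 + 3
5 = 1·3 + 2
3 = 1·2 + 1
2 = 2·1 + 0
Back-substitute:
1 = 3 − 2
1 = −5 + 2·3
1 = 2·42228 − 16891·5
So 5·(-16891) ≡ 1 (mod 42228), hence d ≡ -16891 ≡ 25337 (mod 42228).

25337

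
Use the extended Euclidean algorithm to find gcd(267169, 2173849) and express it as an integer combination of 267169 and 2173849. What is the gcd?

1

Apply Euclid's algorithm to 2173849 and 267169:
2173849 = 8*267169 + 36497
267169 = 7*36497 + 11690
36497 = 3*11690 + 1427
11690 = 8*1427 + 274
1427 = 5*274 + 57
274 = 4*57 + 46
57 = 1*46 + 11
46 = 4*11 + 2
11 = 5*2 + 1
2 = 2*1 + 0
gcd(267169, 2173849) = 1.
Express as a combination:
1 = 11 − 5·2
1 = −5·46 + 21·11
1 = 21·57 − 26·46
1 = −26·274 + 125·57
1 = 125·1427 − 651·274
1 = −651·11690 + 5333·1427
1 = 5333·36497 − 16650·11690
1 = −16650·267169 + 121883·36497
1 = 121883·2173849 − 991714·267169
So 1 = (121883)·2173849 + (-991714)·267169.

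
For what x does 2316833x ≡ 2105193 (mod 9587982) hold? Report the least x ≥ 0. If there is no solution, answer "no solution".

First find gcd(2316833, 9587982):
9587982 = 4*2316833 + 320650
2316833 = 7*320650 + 72283
320650 = 4*72283 + 31518
72283 = 2*31518 + 9247
31518 = 3*9247 + 3777
9247 = 2*3777 + 1693
3777 = 2*1693 + 391
1693 = 4*391 + 129
391 = 3*129 + 4
129 = 32*4 + 1
4 = 4*1 + 0
gcd = 1, so a unique solution mod 9587982 exists.
Back-substitute for the Bézout coefficients:
1 = 129 − 32·4
1 = −32·391 + 97·129
1 = 97·1693 − 420·391
1 = −420·3777 + 937·1693
1 = 937·9247 − 2294·3777
1 = −2294·31518 + 7819·9247
1 = 7819·72283 − 17932·31518
1 = −17932·320650 + 79547·72283
1 = 79547·2316833 − 574761·320650
1 = −574761·9587982 + 2378591·2316833
So 2316833·(2378591) ≡ 1 (mod 9587982), giving 2316833⁻¹ ≡ 2378591.
x ≡ 2316833⁻¹·2105193 ≡ 2378591·2105193 ≡ 2407689 (mod 9587982).

2407689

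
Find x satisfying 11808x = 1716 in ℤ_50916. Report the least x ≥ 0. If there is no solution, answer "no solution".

703

First find gcd(11808, 50916):
50916 = 4·11808 + 3684
11808 = 3·3684 + 756
3684 = 4·756 + 660
756 = 1·660 + 96
660 = 6·96 + 84
96 = 1·84 + 12
84 = 7·12 + 0
gcd = 12 and 12 | 1716, so solutions exist. Divide through by 12: 984x ≡ 143 (mod 4243).
Now find 984⁻¹ mod 4243:
4243 = 4×984 + 307
984 = 3×307 + 63
307 = 4×63 + 55
63 = 1×55 + 8
55 = 6×8 + 7
8 = 1×7 + 1
7 = 7×1 + 0
Back-substitute:
1 = 8 − 7
1 = −55 + 7·8
1 = 7·63 − 8·55
1 = −8·307 + 39·63
1 = 39·984 − 125·307
1 = −125·4243 + 539·984
So 984⁻¹ ≡ 539 (mod 4243).
Then x ≡ 539·143 ≡ 703 (mod 4243); the smallest non-negative solution is x = 703.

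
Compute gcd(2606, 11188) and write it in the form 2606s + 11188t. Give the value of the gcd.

2

Apply Euclid's algorithm to 11188 and 2606:
11188 = 4·2606 + 764
2606 = 3·764 + 314
764 = 2·314 + 136
314 = 2·136 + 42
136 = 3·42 + 10
42 = 4·10 + 2
10 = 5·2 + 0
gcd(2606, 11188) = 2.
Back-substituting:
2 = 42 − 4·10
2 = −4·136 + 13·42
2 = 13·314 − 30·136
2 = −30·764 + 73·314
2 = 73·2606 − 249·764
2 = −249·11188 + 1069·2606
So 2 = (-249)·11188 + (1069)·2606.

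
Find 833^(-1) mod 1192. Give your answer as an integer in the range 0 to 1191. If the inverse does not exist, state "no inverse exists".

Extended Euclidean algorithm:
1192 = 1*833 + 359
833 = 2*359 + 115
359 = 3*115 + 14
115 = 8*14 + 3
14 = 4*3 + 2
3 = 1*2 + 1
2 = 2*1 + 0
gcd = 1, so the inverse exists. Back-substitute:
1 = 3 − 2
1 = −14 + 5·3
1 = 5·115 − 41·14
1 = −41·359 + 128·115
1 = 128·833 − 297·359
1 = −297·1192 + 425·833
So 833·425 ≡ 1 (mod 1192).

425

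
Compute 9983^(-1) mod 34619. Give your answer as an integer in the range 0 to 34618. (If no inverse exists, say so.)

gcd(34619, 9983) by repeated division:
34619 = 3*9983 + 4670
9983 = 2*4670 + 643
4670 = 7*643 + 169
643 = 3*169 + 136
169 = 1*136 + 33
136 = 4*33 + 4
33 = 8*4 + 1
4 = 4*1 + 0
gcd = 1, so the inverse exists. Back-substitute:
1 = 33 − 8·4
1 = −8·136 + 33·33
1 = 33·169 − 41·136
1 = −41·643 + 156·169
1 = 156·4670 − 1133·643
1 = −1133·9983 + 2422·4670
1 = 2422·34619 − 8399·9983
Hence 9983⁻¹ ≡ -8399 ≡ 26220 (mod 34619).

26220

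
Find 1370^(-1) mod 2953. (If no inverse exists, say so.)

Apply the Euclidean algorithm to 2953 and 1370:
2953 = 2·1370 + 213
1370 = 6·213 + 92
213 = 2·92 + 29
92 = 3·29 + 5
29 = 5·5 + 4
5 = 1·4 + 1
4 = 4·1 + 0
The gcd is 1. Working backward:
1 = 5 − 4
1 = −29 + 6·5
1 = 6·92 − 19·29
1 = −19·213 + 44·92
1 = 44·1370 − 283·213
1 = −283·2953 + 610·1370
So 1370·610 ≡ 1 (mod 2953).

610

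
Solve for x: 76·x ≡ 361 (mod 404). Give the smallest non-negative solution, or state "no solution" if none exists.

no solution

gcd(76, 404):
404 = 5×76 + 24
76 = 3×24 + 4
24 = 6×4 + 0
gcd = 4, but 4 ∤ 361, so the congruence has no solution.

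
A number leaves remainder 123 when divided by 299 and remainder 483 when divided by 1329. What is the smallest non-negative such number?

Write x = 123 + 299·k. Then 299·k ≡ 483 − 123 ≡ 360 (mod 1329).
Need 299⁻¹ mod 1329. Extended Euclid on (1329, 299):
1329 = 4·299 + 133
299 = 2·133 + 33
133 = 4·33 + 1
33 = 33·1 + 0
Back-substitute:
1 = 133 − 4·33
1 = −4·299 + 9·133
1 = 9·1329 − 40·299
299⁻¹ ≡ 1289 (mod 1329), so k ≡ 1289·360 ≡ 219 (mod 1329).
x = 123 + 299·219 = 65604.

65604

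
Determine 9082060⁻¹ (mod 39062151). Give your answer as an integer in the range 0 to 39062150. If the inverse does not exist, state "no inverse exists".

Extended Euclidean algorithm:
39062151 = 4×9082060 + 2733911
9082060 = 3×2733911 + 880327
2733911 = 3×880327 + 92930
880327 = 9×92930 + 43957
92930 = 2×43957 + 5016
43957 = 8×5016 + 3829
5016 = 1×3829 + 1187
3829 = 3×1187 + 268
1187 = 4×268 + 115
268 = 2×115 + 38
115 = 3×38 + 1
38 = 38×1 + 0
Since gcd(9082060, 39062151) = 1, back-substitute to write 1 as a combination:
1 = 115 − 3·38
1 = −3·268 + 7·115
1 = 7·1187 − 31·268
1 = −31·3829 + 100·1187
1 = 100·5016 − 131·3829
1 = −131·43957 + 1148·5016
1 = 1148·92930 − 2427·43957
1 = −2427·880327 + 22991·92930
1 = 22991·2733911 − 71400·880327
1 = −71400·9082060 + 237191·2733911
1 = 237191·39062151 − 1020164·9082060
Hence 9082060⁻¹ ≡ -1020164 ≡ 38041987 (mod 39062151).

38041987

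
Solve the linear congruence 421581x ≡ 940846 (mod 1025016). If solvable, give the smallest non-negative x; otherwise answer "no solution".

gcd(421581, 1025016):
1025016 = 2×421581 + 181854
421581 = 2×181854 + 57873
181854 = 3×57873 + 8235
57873 = 7×8235 + 228
8235 = 36×228 + 27
228 = 8×27 + 12
27 = 2×12 + 3
12 = 4×3 + 0
gcd = 3, but 3 ∤ 940846, so the congruence has no solution.

no solution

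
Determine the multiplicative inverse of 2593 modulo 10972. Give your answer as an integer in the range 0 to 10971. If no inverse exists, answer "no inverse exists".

Extended Euclidean algorithm:
10972 = 4·2593 + 600
2593 = 4·600 + 193
600 = 3·193 + 21
193 = 9·21 + 4
21 = 5·4 + 1
4 = 4·1 + 0
gcd = 1, so the inverse exists. Back-substitute:
1 = 21 − 5·4
1 = −5·193 + 46·21
1 = 46·600 − 143·193
1 = −143·2593 + 618·600
1 = 618·10972 − 2615·2593
Hence 2593⁻¹ ≡ -2615 ≡ 8357 (mod 10972).

8357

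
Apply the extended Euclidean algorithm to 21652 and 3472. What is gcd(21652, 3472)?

4

Repeated division:
21652 = 6·3472 + 820
3472 = 4·820 + 192
820 = 4·192 + 52
192 = 3·52 + 36
52 = 1·36 + 16
36 = 2·16 + 4
16 = 4·4 + 0
gcd(21652, 3472) = 4.
Working backward:
4 = 36 − 2·16
4 = −2·52 + 3·36
4 = 3·192 − 11·52
4 = −11·820 + 47·192
4 = 47·3472 − 199·820
4 = −199·21652 + 1241·3472
So 4 = (-199)·21652 + (1241)·3472.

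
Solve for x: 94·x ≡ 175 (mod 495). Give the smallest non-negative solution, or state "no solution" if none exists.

460

First find gcd(94, 495):
495 = 5·94 + 25
94 = 3·25 + 19
25 = 1·19 + 6
19 = 3·6 + 1
6 = 6·1 + 0
gcd = 1, so a unique solution mod 495 exists.
Back-substitute for the Bézout coefficients:
1 = 19 − 3·6
1 = −3·25 + 4·19
1 = 4·94 − 15·25
1 = −15·495 + 79·94
So 94·(79) ≡ 1 (mod 495), giving 94⁻¹ ≡ 79.
x ≡ 94⁻¹·175 ≡ 79·175 ≡ 460 (mod 495).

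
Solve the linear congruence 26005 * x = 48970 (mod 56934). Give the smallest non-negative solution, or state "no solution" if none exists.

First find gcd(26005, 56934):
56934 = 2·26005 + 4924
26005 = 5·4924 + 1385
4924 = 3·1385 + 769
1385 = 1·769 + 616
769 = 1·616 + 153
616 = 4·153 + 4
153 = 38·4 + 1
4 = 4·1 + 0
gcd = 1, so a unique solution mod 56934 exists.
Back-substitute for the Bézout coefficients:
1 = 153 − 38·4
1 = −38·616 + 153·153
1 = 153·769 − 191·616
1 = −191·1385 + 344·769
1 = 344·4924 − 1223·1385
1 = −1223·26005 + 6459·4924
1 = 6459·56934 − 14141·26005
So 26005·(-14141) ≡ 1 (mod 56934), giving 26005⁻¹ ≡ 42793.
x ≡ 26005⁻¹·48970 ≡ 42793·48970 ≡ 3472 (mod 56934).

3472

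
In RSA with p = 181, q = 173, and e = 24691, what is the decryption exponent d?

17611

φ(n) = (p−1)(q−1) = 180·172 = 30960.
Need d with 24691·d ≡ 1 (mod 30960). Apply the extended Euclidean algorithm:
30960 = 1·24691 + 6269
24691 = 3·6269 + 5884
6269 = 1·5884 + 385
5884 = 15·385 + 109
385 = 3·109 + 58
109 = 1·58 + 51
58 = 1·51 + 7
51 = 7·7 + 2
7 = 3·2 + 1
2 = 2·1 + 0
Back-substitute:
1 = 7 − 3·2
1 = −3·51 + 22·7
1 = 22·58 − 25·51
1 = −25·109 + 47·58
1 = 47·385 − 166·109
1 = −166·5884 + 2537·385
1 = 2537·6269 − 2703·5884
1 = −2703·24691 + 10646·6269
1 = 10646·30960 − 13349·24691
So 24691·(-13349) ≡ 1 (mod 30960), hence d ≡ -13349 ≡ 17611 (mod 30960).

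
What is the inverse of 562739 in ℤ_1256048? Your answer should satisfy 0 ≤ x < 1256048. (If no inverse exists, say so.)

Extended Euclidean algorithm:
1256048 = 2×562739 + 130570
562739 = 4×130570 + 40459
130570 = 3×40459 + 9193
40459 = 4×9193 + 3687
9193 = 2×3687 + 1819
3687 = 2×1819 + 49
1819 = 37×49 + 6
49 = 8×6 + 1
6 = 6×1 + 0
gcd = 1, so the inverse exists. Back-substitute:
1 = 49 − 8·6
1 = −8·1819 + 297·49
1 = 297·3687 − 602·1819
1 = −602·9193 + 1501·3687
1 = 1501·40459 − 6606·9193
1 = −6606·130570 + 21319·40459
1 = 21319·562739 − 91882·130570
1 = −91882·1256048 + 205083·562739
So 562739·205083 ≡ 1 (mod 1256048).

205083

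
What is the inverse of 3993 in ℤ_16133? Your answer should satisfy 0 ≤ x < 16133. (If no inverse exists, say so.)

Apply the Euclidean algorithm to 16133 and 3993:
16133 = 4×3993 + 161
3993 = 24×161 + 129
161 = 1×129 + 32
129 = 4×32 + 1
32 = 32×1 + 0
Since gcd(3993, 16133) = 1, back-substitute to write 1 as a combination:
1 = 129 − 4·32
1 = −4·161 + 5·129
1 = 5·3993 − 124·161
1 = −124·16133 + 501·3993
So 3993·501 ≡ 1 (mod 16133).

501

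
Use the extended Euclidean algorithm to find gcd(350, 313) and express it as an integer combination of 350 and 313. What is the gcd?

1

Repeated division:
350 = 1×313 + 37
313 = 8×37 + 17
37 = 2×17 + 3
17 = 5×3 + 2
3 = 1×2 + 1
2 = 2×1 + 0
gcd(350, 313) = 1.
Express as a combination:
1 = 3 − 2
1 = −17 + 6·3
1 = 6·37 − 13·17
1 = −13·313 + 110·37
1 = 110·350 − 123·313
So 1 = (110)·350 + (-123)·313.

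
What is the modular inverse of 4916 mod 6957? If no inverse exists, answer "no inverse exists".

gcd(6957, 4916) by repeated division:
6957 = 1·4916 + 2041
4916 = 2·2041 + 834
2041 = 2·834 + 373
834 = 2·373 + 88
373 = 4·88 + 21
88 = 4·21 + 4
21 = 5·4 + 1
4 = 4·1 + 0
The gcd is 1. Working backward:
1 = 21 − 5·4
1 = −5·88 + 21·21
1 = 21·373 − 89·88
1 = −89·834 + 199·373
1 = 199·2041 − 487·834
1 = −487·4916 + 1173·2041
1 = 1173·6957 − 1660·4916
Hence 4916⁻¹ ≡ -1660 ≡ 5297 (mod 6957).

5297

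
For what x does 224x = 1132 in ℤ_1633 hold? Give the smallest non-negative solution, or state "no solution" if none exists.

1084

First find gcd(224, 1633):
1633 = 7*224 + 65
224 = 3*65 + 29
65 = 2*29 + 7
29 = 4*7 + 1
7 = 7*1 + 0
gcd = 1, so a unique solution mod 1633 exists.
Back-substitute for the Bézout coefficients:
1 = 29 − 4·7
1 = −4·65 + 9·29
1 = 9·224 − 31·65
1 = −31·1633 + 226·224
So 224·(226) ≡ 1 (mod 1633), giving 224⁻¹ ≡ 226.
x ≡ 224⁻¹·1132 ≡ 226·1132 ≡ 1084 (mod 1633).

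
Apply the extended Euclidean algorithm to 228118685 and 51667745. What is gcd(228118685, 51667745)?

Apply Euclid's algorithm to 228118685 and 51667745:
228118685 = 4×51667745 + 21447705
51667745 = 2×21447705 + 8772335
21447705 = 2×8772335 + 3903035
8772335 = 2×3903035 + 966265
3903035 = 4×966265 + 37975
966265 = 25×37975 + 16890
37975 = 2×16890 + 4195
16890 = 4×4195 + 110
4195 = 38×110 + 15
110 = 7×15 + 5
15 = 3×5 + 0
gcd(228118685, 51667745) = 5.
Working backward:
5 = 110 − 7·15
5 = −7·4195 + 267·110
5 = 267·16890 − 1075·4195
5 = −1075·37975 + 2417·16890
5 = 2417·966265 − 61500·37975
5 = −61500·3903035 + 248417·966265
5 = 248417·8772335 − 558334·3903035
5 = −558334·21447705 + 1365085·8772335
5 = 1365085·51667745 − 3288504·21447705
5 = −3288504·228118685 + 14519101·51667745
So 5 = (-3288504)·228118685 + (14519101)·51667745.

5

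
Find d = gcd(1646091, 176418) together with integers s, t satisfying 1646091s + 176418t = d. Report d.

9

Apply Euclid's algorithm to 1646091 and 176418:
1646091 = 9×176418 + 58329
176418 = 3×58329 + 1431
58329 = 40×1431 + 1089
1431 = 1×1089 + 342
1089 = 3×342 + 63
342 = 5×63 + 27
63 = 2×27 + 9
27 = 3×9 + 0
gcd(1646091, 176418) = 9.
Express as a combination:
9 = 63 − 2·27
9 = −2·342 + 11·63
9 = 11·1089 − 35·342
9 = −35·1431 + 46·1089
9 = 46·58329 − 1875·1431
9 = −1875·176418 + 5671·58329
9 = 5671·1646091 − 52914·176418
So 9 = (5671)·1646091 + (-52914)·176418.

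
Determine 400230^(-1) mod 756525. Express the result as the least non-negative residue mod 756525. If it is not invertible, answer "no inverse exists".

no inverse exists

Euclidean algorithm on 756525, 400230:
756525 = 1·400230 + 356295
400230 = 1·356295 + 43935
356295 = 8·43935 + 4815
43935 = 9·4815 + 600
4815 = 8·600 + 15
600 = 40·15 + 0
The gcd is 15, not 1, hence no inverse exists.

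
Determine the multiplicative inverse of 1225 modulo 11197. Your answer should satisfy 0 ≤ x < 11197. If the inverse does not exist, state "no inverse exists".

Run Euclid on (11197, 1225):
11197 = 9*1225 + 172
1225 = 7*172 + 21
172 = 8*21 + 4
21 = 5*4 + 1
4 = 4*1 + 0
The gcd is 1. Working backward:
1 = 21 − 5·4
1 = −5·172 + 41·21
1 = 41·1225 − 292·172
1 = −292·11197 + 2669·1225
So 1225·2669 ≡ 1 (mod 11197).

2669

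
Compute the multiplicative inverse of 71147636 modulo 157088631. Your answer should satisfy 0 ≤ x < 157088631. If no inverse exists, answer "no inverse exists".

no inverse exists

Euclidean algorithm on 157088631, 71147636:
157088631 = 2·71147636 + 14793359
71147636 = 4·14793359 + 11974200
14793359 = 1·11974200 + 2819159
11974200 = 4·2819159 + 697564
2819159 = 4·697564 + 28903
697564 = 24·28903 + 3892
28903 = 7·3892 + 1659
3892 = 2·1659 + 574
1659 = 2·574 + 511
574 = 1·511 + 63
511 = 8·63 + 7
63 = 9·7 + 0
The gcd is 7, not 1, hence no inverse exists.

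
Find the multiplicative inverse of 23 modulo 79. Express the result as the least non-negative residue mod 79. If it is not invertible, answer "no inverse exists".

55

Run Euclid on (79, 23):
79 = 3×23 + 10
23 = 2×10 + 3
10 = 3×3 + 1
3 = 3×1 + 0
Since gcd(23, 79) = 1, back-substitute to write 1 as a combination:
1 = 10 − 3·3
1 = −3·23 + 7·10
1 = 7·79 − 24·23
So 23·(-24) ≡ 1 (mod 79), and -24 ≡ 55 (mod 79).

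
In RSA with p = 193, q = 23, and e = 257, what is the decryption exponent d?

φ(n) = (p−1)(q−1) = 192·22 = 4224.
Need d with 257·d ≡ 1 (mod 4224). Apply the extended Euclidean algorithm:
4224 = 16×257 + 112
257 = 2×112 + 33
112 = 3×33 + 13
33 = 2×13 + 7
13 = 1×7 + 6
7 = 1×6 + 1
6 = 6×1 + 0
Back-substitute:
1 = 7 − 6
1 = −13 + 2·7
1 = 2·33 − 5·13
1 = −5·112 + 17·33
1 = 17·257 − 39·112
1 = −39·4224 + 641·257
So 257·641 ≡ 1 (mod 4224), hence d = 641.

641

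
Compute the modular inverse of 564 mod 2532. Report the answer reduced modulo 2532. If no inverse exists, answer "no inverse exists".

Euclidean algorithm on 2532, 564:
2532 = 4*564 + 276
564 = 2*276 + 12
276 = 23*12 + 0
Since gcd = 12 > 1, 564 is not a unit mod 2532.

no inverse exists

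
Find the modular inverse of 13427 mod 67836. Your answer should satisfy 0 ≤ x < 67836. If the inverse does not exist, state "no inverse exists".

Apply the Euclidean algorithm to 67836 and 13427:
67836 = 5*13427 + 701
13427 = 19*701 + 108
701 = 6*108 + 53
108 = 2*53 + 2
53 = 26*2 + 1
2 = 2*1 + 0
gcd = 1, so the inverse exists. Back-substitute:
1 = 53 − 26·2
1 = −26·108 + 53·53
1 = 53·701 − 344·108
1 = −344·13427 + 6589·701
1 = 6589·67836 − 33289·13427
Thus 13427·(-33289) ≡ 1 (mod 67836); reducing, -33289 mod 67836 = 34547.

34547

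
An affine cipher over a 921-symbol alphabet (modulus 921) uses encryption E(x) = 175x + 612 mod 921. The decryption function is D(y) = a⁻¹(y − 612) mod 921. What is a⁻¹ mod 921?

100

Run Euclid on (921, 175):
921 = 5×175 + 46
175 = 3×46 + 37
46 = 1×37 + 9
37 = 4×9 + 1
9 = 9×1 + 0
The gcd is 1. Working backward:
1 = 37 − 4·9
1 = −4·46 + 5·37
1 = 5·175 − 19·46
1 = −19·921 + 100·175
So 175·100 ≡ 1 (mod 921).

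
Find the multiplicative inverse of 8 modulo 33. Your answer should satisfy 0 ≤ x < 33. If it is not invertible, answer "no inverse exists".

gcd(33, 8) by repeated division:
33 = 4*8 + 1
8 = 8*1 + 0
gcd = 1, so the inverse exists. Back-substitute:
1 = 33 − 4·8
So 8·(-4) ≡ 1 (mod 33), and -4 ≡ 29 (mod 33).

29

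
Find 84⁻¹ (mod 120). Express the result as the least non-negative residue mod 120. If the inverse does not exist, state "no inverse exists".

Compute gcd(84, 120):
120 = 1·84 + 36
84 = 2·36 + 12
36 = 3·12 + 0
The gcd is 12, not 1, hence no inverse exists.

no inverse exists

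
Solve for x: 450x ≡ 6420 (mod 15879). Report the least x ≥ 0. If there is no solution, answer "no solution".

720

First find gcd(450, 15879):
15879 = 35*450 + 129
450 = 3*129 + 63
129 = 2*63 + 3
63 = 21*3 + 0
gcd = 3 and 3 | 6420, so solutions exist. Divide through by 3: 150x ≡ 2140 (mod 5293).
Now find 150⁻¹ mod 5293:
5293 = 35*150 + 43
150 = 3*43 + 21
43 = 2*21 + 1
21 = 21*1 + 0
Back-substitute:
1 = 43 − 2·21
1 = −2·150 + 7·43
1 = 7·5293 − 247·150
So 150·(-247) ≡ 1 (mod 5293), i.e. 150⁻¹ ≡ 5046.
Then x ≡ 5046·2140 ≡ 720 (mod 5293); the smallest non-negative solution is x = 720.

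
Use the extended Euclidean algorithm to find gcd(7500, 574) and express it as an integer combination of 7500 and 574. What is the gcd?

Repeated division:
7500 = 13·574 + 38
574 = 15·38 + 4
38 = 9·4 + 2
4 = 2·2 + 0
gcd(7500, 574) = 2.
Express as a combination:
2 = 38 − 9·4
2 = −9·574 + 136·38
2 = 136·7500 − 1777·574
So 2 = (136)·7500 + (-1777)·574.

2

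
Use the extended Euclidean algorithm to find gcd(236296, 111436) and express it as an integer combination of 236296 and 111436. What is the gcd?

Euclidean algorithm:
236296 = 2*111436 + 13424
111436 = 8*13424 + 4044
13424 = 3*4044 + 1292
4044 = 3*1292 + 168
1292 = 7*168 + 116
168 = 1*116 + 52
116 = 2*52 + 12
52 = 4*12 + 4
12 = 3*4 + 0
gcd(236296, 111436) = 4.
Back-substituting:
4 = 52 − 4·12
4 = −4·116 + 9·52
4 = 9·168 − 13·116
4 = −13·1292 + 100·168
4 = 100·4044 − 313·1292
4 = −313·13424 + 1039·4044
4 = 1039·111436 − 8625·13424
4 = −8625·236296 + 18289·111436
So 4 = (-8625)·236296 + (18289)·111436.

4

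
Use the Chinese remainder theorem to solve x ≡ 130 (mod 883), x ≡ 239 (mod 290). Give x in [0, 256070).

46929

Write x = 130 + 883·k. Then 883·k ≡ 239 − 130 ≡ 109 (mod 290).
Need 883⁻¹ mod 290. Extended Euclid on (290, 13):
290 = 22*13 + 4
13 = 3*4 + 1
4 = 4*1 + 0
Back-substitute:
1 = 13 − 3·4
1 = −3·290 + 67·13
883⁻¹ ≡ 67 (mod 290), so k ≡ 67·109 ≡ 53 (mod 290).
x = 130 + 883·53 = 46929.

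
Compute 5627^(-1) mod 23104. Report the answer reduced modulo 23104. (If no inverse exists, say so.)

Run Euclid on (23104, 5627):
23104 = 4×5627 + 596
5627 = 9×596 + 263
596 = 2×263 + 70
263 = 3×70 + 53
70 = 1×53 + 17
53 = 3×17 + 2
17 = 8×2 + 1
2 = 2×1 + 0
gcd = 1, so the inverse exists. Back-substitute:
1 = 17 − 8·2
1 = −8·53 + 25·17
1 = 25·70 − 33·53
1 = −33·263 + 124·70
1 = 124·596 − 281·263
1 = −281·5627 + 2653·596
1 = 2653·23104 − 10893·5627
So 5627·(-10893) ≡ 1 (mod 23104), and -10893 ≡ 12211 (mod 23104).

12211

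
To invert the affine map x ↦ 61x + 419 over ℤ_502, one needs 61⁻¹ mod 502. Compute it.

107

Run Euclid on (502, 61):
502 = 8*61 + 14
61 = 4*14 + 5
14 = 2*5 + 4
5 = 1*4 + 1
4 = 4*1 + 0
The gcd is 1. Working backward:
1 = 5 − 4
1 = −14 + 3·5
1 = 3·61 − 13·14
1 = −13·502 + 107·61
So 61·107 ≡ 1 (mod 502).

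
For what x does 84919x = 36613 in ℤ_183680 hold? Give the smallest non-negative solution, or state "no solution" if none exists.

4387

First find gcd(84919, 183680):
183680 = 2×84919 + 13842
84919 = 6×13842 + 1867
13842 = 7×1867 + 773
1867 = 2×773 + 321
773 = 2×321 + 131
321 = 2×131 + 59
131 = 2×59 + 13
59 = 4×13 + 7
13 = 1×7 + 6
7 = 1×6 + 1
6 = 6×1 + 0
gcd = 1, so a unique solution mod 183680 exists.
Back-substitute for the Bézout coefficients:
1 = 7 − 6
1 = −13 + 2·7
1 = 2·59 − 9·13
1 = −9·131 + 20·59
1 = 20·321 − 49·131
1 = −49·773 + 118·321
1 = 118·1867 − 285·773
1 = −285·13842 + 2113·1867
1 = 2113·84919 − 12963·13842
1 = −12963·183680 + 28039·84919
So 84919·(28039) ≡ 1 (mod 183680), giving 84919⁻¹ ≡ 28039.
x ≡ 84919⁻¹·36613 ≡ 28039·36613 ≡ 4387 (mod 183680).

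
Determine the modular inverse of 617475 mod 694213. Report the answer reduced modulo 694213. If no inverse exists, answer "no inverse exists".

549966

gcd(694213, 617475) by repeated division:
694213 = 1·617475 + 76738
617475 = 8·76738 + 3571
76738 = 21·3571 + 1747
3571 = 2·1747 + 77
1747 = 22·77 + 53
77 = 1·53 + 24
53 = 2·24 + 5
24 = 4·5 + 4
5 = 1·4 + 1
4 = 4·1 + 0
The gcd is 1. Working backward:
1 = 5 − 4
1 = −24 + 5·5
1 = 5·53 − 11·24
1 = −11·77 + 16·53
1 = 16·1747 − 363·77
1 = −363·3571 + 742·1747
1 = 742·76738 − 15945·3571
1 = −15945·617475 + 128302·76738
1 = 128302·694213 − 144247·617475
Hence 617475⁻¹ ≡ -144247 ≡ 549966 (mod 694213).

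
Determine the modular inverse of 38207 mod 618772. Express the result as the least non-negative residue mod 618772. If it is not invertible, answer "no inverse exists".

Run Euclid on (618772, 38207):
618772 = 16*38207 + 7460
38207 = 5*7460 + 907
7460 = 8*907 + 204
907 = 4*204 + 91
204 = 2*91 + 22
91 = 4*22 + 3
22 = 7*3 + 1
3 = 3*1 + 0
gcd = 1, so the inverse exists. Back-substitute:
1 = 22 − 7·3
1 = −7·91 + 29·22
1 = 29·204 − 65·91
1 = −65·907 + 289·204
1 = 289·7460 − 2377·907
1 = −2377·38207 + 12174·7460
1 = 12174·618772 − 197161·38207
Thus 38207·(-197161) ≡ 1 (mod 618772); reducing, -197161 mod 618772 = 421611.

421611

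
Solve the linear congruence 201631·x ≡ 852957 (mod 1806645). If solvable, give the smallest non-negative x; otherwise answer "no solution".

First find gcd(201631, 1806645):
1806645 = 8*201631 + 193597
201631 = 1*193597 + 8034
193597 = 24*8034 + 781
8034 = 10*781 + 224
781 = 3*224 + 109
224 = 2*109 + 6
109 = 18*6 + 1
6 = 6*1 + 0
gcd = 1, so a unique solution mod 1806645 exists.
Back-substitute for the Bézout coefficients:
1 = 109 − 18·6
1 = −18·224 + 37·109
1 = 37·781 − 129·224
1 = −129·8034 + 1327·781
1 = 1327·193597 − 31977·8034
1 = −31977·201631 + 33304·193597
1 = 33304·1806645 − 298409·201631
So 201631·(-298409) ≡ 1 (mod 1806645), giving 201631⁻¹ ≡ 1508236.
x ≡ 201631⁻¹·852957 ≡ 1508236·852957 ≡ 942057 (mod 1806645).

942057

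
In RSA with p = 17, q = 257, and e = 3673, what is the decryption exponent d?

φ(n) = (p−1)(q−1) = 16·256 = 4096.
Need d with 3673·d ≡ 1 (mod 4096). Apply the extended Euclidean algorithm:
4096 = 1*3673 + 423
3673 = 8*423 + 289
423 = 1*289 + 134
289 = 2*134 + 21
134 = 6*21 + 8
21 = 2*8 + 5
8 = 1*5 + 3
5 = 1*3 + 2
3 = 1*2 + 1
2 = 2*1 + 0
Back-substitute:
1 = 3 − 2
1 = −5 + 2·3
1 = 2·8 − 3·5
1 = −3·21 + 8·8
1 = 8·134 − 51·21
1 = −51·289 + 110·134
1 = 110·423 − 161·289
1 = −161·3673 + 1398·423
1 = 1398·4096 − 1559·3673
So 3673·(-1559) ≡ 1 (mod 4096), hence d ≡ -1559 ≡ 2537 (mod 4096).

2537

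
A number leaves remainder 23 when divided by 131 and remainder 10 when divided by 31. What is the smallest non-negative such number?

940

Write x = 23 + 131·k. Then 131·k ≡ 10 − 23 ≡ 18 (mod 31).
Need 131⁻¹ mod 31. Extended Euclid on (31, 7):
31 = 4*7 + 3
7 = 2*3 + 1
3 = 3*1 + 0
Back-substitute:
1 = 7 − 2·3
1 = −2·31 + 9·7
131⁻¹ ≡ 9 (mod 31), so k ≡ 9·18 ≡ 7 (mod 31).
x = 23 + 131·7 = 940.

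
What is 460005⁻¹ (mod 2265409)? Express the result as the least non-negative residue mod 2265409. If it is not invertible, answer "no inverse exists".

Extended Euclidean algorithm:
2265409 = 4×460005 + 425389
460005 = 1×425389 + 34616
425389 = 12×34616 + 9997
34616 = 3×9997 + 4625
9997 = 2×4625 + 747
4625 = 6×747 + 143
747 = 5×143 + 32
143 = 4×32 + 15
32 = 2×15 + 2
15 = 7×2 + 1
2 = 2×1 + 0
The gcd is 1. Working backward:
1 = 15 − 7·2
1 = −7·32 + 15·15
1 = 15·143 − 67·32
1 = −67·747 + 350·143
1 = 350·4625 − 2167·747
1 = −2167·9997 + 4684·4625
1 = 4684·34616 − 16219·9997
1 = −16219·425389 + 199312·34616
1 = 199312·460005 − 215531·425389
1 = −215531·2265409 + 1061436·460005
So 460005·1061436 ≡ 1 (mod 2265409).

1061436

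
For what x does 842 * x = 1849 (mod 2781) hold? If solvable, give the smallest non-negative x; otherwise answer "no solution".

First find gcd(842, 2781):
2781 = 3*842 + 255
842 = 3*255 + 77
255 = 3*77 + 24
77 = 3*24 + 5
24 = 4*5 + 4
5 = 1*4 + 1
4 = 4*1 + 0
gcd = 1, so a unique solution mod 2781 exists.
Back-substitute for the Bézout coefficients:
1 = 5 − 4
1 = −24 + 5·5
1 = 5·77 − 16·24
1 = −16·255 + 53·77
1 = 53·842 − 175·255
1 = −175·2781 + 578·842
So 842·(578) ≡ 1 (mod 2781), giving 842⁻¹ ≡ 578.
x ≡ 842⁻¹·1849 ≡ 578·1849 ≡ 818 (mod 2781).

818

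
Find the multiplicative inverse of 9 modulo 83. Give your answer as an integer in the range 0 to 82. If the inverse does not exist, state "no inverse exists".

37

gcd(83, 9) by repeated division:
83 = 9×9 + 2
9 = 4×2 + 1
2 = 2×1 + 0
Since gcd(9, 83) = 1, back-substitute to write 1 as a combination:
1 = 9 − 4·2
1 = −4·83 + 37·9
So 9·37 ≡ 1 (mod 83).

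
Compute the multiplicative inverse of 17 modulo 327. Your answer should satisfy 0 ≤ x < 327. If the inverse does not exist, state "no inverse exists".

gcd(327, 17) by repeated division:
327 = 19×17 + 4
17 = 4×4 + 1
4 = 4×1 + 0
gcd = 1, so the inverse exists. Back-substitute:
1 = 17 − 4·4
1 = −4·327 + 77·17
So 17·77 ≡ 1 (mod 327).

77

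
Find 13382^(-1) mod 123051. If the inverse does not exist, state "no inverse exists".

95879

Extended Euclidean algorithm:
123051 = 9·13382 + 2613
13382 = 5·2613 + 317
2613 = 8·317 + 77
317 = 4·77 + 9
77 = 8·9 + 5
9 = 1·5 + 4
5 = 1·4 + 1
4 = 4·1 + 0
Since gcd(13382, 123051) = 1, back-substitute to write 1 as a combination:
1 = 5 − 4
1 = −9 + 2·5
1 = 2·77 − 17·9
1 = −17·317 + 70·77
1 = 70·2613 − 577·317
1 = −577·13382 + 2955·2613
1 = 2955·123051 − 27172·13382
So 13382·(-27172) ≡ 1 (mod 123051), and -27172 ≡ 95879 (mod 123051).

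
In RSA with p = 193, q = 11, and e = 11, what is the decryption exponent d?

1571

φ(n) = (p−1)(q−1) = 192·10 = 1920.
Need d with 11·d ≡ 1 (mod 1920). Apply the extended Euclidean algorithm:
1920 = 174·11 + 6
11 = 1·6 + 5
6 = 1·5 + 1
5 = 5·1 + 0
Back-substitute:
1 = 6 − 5
1 = −11 + 2·6
1 = 2·1920 − 349·11
So 11·(-349) ≡ 1 (mod 1920), hence d ≡ -349 ≡ 1571 (mod 1920).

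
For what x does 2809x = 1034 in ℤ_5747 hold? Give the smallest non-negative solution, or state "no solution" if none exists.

First find gcd(2809, 5747):
5747 = 2·2809 + 129
2809 = 21·129 + 100
129 = 1·100 + 29
100 = 3·29 + 13
29 = 2·13 + 3
13 = 4·3 + 1
3 = 3·1 + 0
gcd = 1, so a unique solution mod 5747 exists.
Back-substitute for the Bézout coefficients:
1 = 13 − 4·3
1 = −4·29 + 9·13
1 = 9·100 − 31·29
1 = −31·129 + 40·100
1 = 40·2809 − 871·129
1 = −871·5747 + 1782·2809
So 2809·(1782) ≡ 1 (mod 5747), giving 2809⁻¹ ≡ 1782.
x ≡ 2809⁻¹·1034 ≡ 1782·1034 ≡ 3548 (mod 5747).

3548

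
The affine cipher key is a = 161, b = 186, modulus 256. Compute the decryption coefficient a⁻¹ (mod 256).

97

Run Euclid on (256, 161):
256 = 1·161 + 95
161 = 1·95 + 66
95 = 1·66 + 29
66 = 2·29 + 8
29 = 3·8 + 5
8 = 1·5 + 3
5 = 1·3 + 2
3 = 1·2 + 1
2 = 2·1 + 0
The gcd is 1. Working backward:
1 = 3 − 2
1 = −5 + 2·3
1 = 2·8 − 3·5
1 = −3·29 + 11·8
1 = 11·66 − 25·29
1 = −25·95 + 36·66
1 = 36·161 − 61·95
1 = −61·256 + 97·161
So 161·97 ≡ 1 (mod 256).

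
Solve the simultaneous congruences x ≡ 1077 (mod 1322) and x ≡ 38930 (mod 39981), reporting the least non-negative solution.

Write x = 1077 + 1322·k. Then 1322·k ≡ 38930 − 1077 ≡ 37853 (mod 39981).
Need 1322⁻¹ mod 39981. Extended Euclid on (39981, 1322):
39981 = 30*1322 + 321
1322 = 4*321 + 38
321 = 8*38 + 17
38 = 2*17 + 4
17 = 4*4 + 1
4 = 4*1 + 0
Back-substitute:
1 = 17 − 4·4
1 = −4·38 + 9·17
1 = 9·321 − 76·38
1 = −76·1322 + 313·321
1 = 313·39981 − 9466·1322
1322⁻¹ ≡ 30515 (mod 39981), so k ≡ 30515·37853 ≡ 33205 (mod 39981).
x = 1077 + 1322·33205 = 43898087.

43898087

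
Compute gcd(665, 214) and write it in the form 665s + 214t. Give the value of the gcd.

Repeated division:
665 = 3*214 + 23
214 = 9*23 + 7
23 = 3*7 + 2
7 = 3*2 + 1
2 = 2*1 + 0
gcd(665, 214) = 1.
Express as a combination:
1 = 7 − 3·2
1 = −3·23 + 10·7
1 = 10·214 − 93·23
1 = −93·665 + 289·214
So 1 = (-93)·665 + (289)·214.

1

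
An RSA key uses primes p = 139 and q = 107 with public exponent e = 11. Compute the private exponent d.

7979

φ(n) = (p−1)(q−1) = 138·106 = 14628.
Need d with 11·d ≡ 1 (mod 14628). Apply the extended Euclidean algorithm:
14628 = 1329·11 + 9
11 = 1·9 + 2
9 = 4·2 + 1
2 = 2·1 + 0
Back-substitute:
1 = 9 − 4·2
1 = −4·11 + 5·9
1 = 5·14628 − 6649·11
So 11·(-6649) ≡ 1 (mod 14628), hence d ≡ -6649 ≡ 7979 (mod 14628).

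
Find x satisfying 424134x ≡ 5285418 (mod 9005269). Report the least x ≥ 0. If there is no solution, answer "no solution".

First find gcd(424134, 9005269):
9005269 = 21*424134 + 98455
424134 = 4*98455 + 30314
98455 = 3*30314 + 7513
30314 = 4*7513 + 262
7513 = 28*262 + 177
262 = 1*177 + 85
177 = 2*85 + 7
85 = 12*7 + 1
7 = 7*1 + 0
gcd = 1, so a unique solution mod 9005269 exists.
Back-substitute for the Bézout coefficients:
1 = 85 − 12·7
1 = −12·177 + 25·85
1 = 25·262 − 37·177
1 = −37·7513 + 1061·262
1 = 1061·30314 − 4281·7513
1 = −4281·98455 + 13904·30314
1 = 13904·424134 − 59897·98455
1 = −59897·9005269 + 1271741·424134
So 424134·(1271741) ≡ 1 (mod 9005269), giving 424134⁻¹ ≡ 1271741.
x ≡ 424134⁻¹·5285418 ≡ 1271741·5285418 ≡ 5906834 (mod 9005269).

5906834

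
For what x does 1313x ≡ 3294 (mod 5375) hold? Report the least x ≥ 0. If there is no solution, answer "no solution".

First find gcd(1313, 5375):
5375 = 4*1313 + 123
1313 = 10*123 + 83
123 = 1*83 + 40
83 = 2*40 + 3
40 = 13*3 + 1
3 = 3*1 + 0
gcd = 1, so a unique solution mod 5375 exists.
Back-substitute for the Bézout coefficients:
1 = 40 − 13·3
1 = −13·83 + 27·40
1 = 27·123 − 40·83
1 = −40·1313 + 427·123
1 = 427·5375 − 1748·1313
So 1313·(-1748) ≡ 1 (mod 5375), giving 1313⁻¹ ≡ 3627.
x ≡ 1313⁻¹·3294 ≡ 3627·3294 ≡ 4088 (mod 5375).

4088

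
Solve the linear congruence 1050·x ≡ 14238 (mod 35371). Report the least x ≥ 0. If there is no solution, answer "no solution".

First find gcd(1050, 35371):
35371 = 33×1050 + 721
1050 = 1×721 + 329
721 = 2×329 + 63
329 = 5×63 + 14
63 = 4×14 + 7
14 = 2×7 + 0
gcd = 7 and 7 | 14238, so solutions exist. Divide through by 7: 150x ≡ 2034 (mod 5053).
Now find 150⁻¹ mod 5053:
5053 = 33×150 + 103
150 = 1×103 + 47
103 = 2×47 + 9
47 = 5×9 + 2
9 = 4×2 + 1
2 = 2×1 + 0
Back-substitute:
1 = 9 − 4·2
1 = −4·47 + 21·9
1 = 21·103 − 46·47
1 = −46·150 + 67·103
1 = 67·5053 − 2257·150
So 150·(-2257) ≡ 1 (mod 5053), i.e. 150⁻¹ ≡ 2796.
Then x ≡ 2796·2034 ≡ 2439 (mod 5053); the smallest non-negative solution is x = 2439.

2439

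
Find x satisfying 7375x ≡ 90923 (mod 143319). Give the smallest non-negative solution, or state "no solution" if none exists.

First find gcd(7375, 143319):
143319 = 19×7375 + 3194
7375 = 2×3194 + 987
3194 = 3×987 + 233
987 = 4×233 + 55
233 = 4×55 + 13
55 = 4×13 + 3
13 = 4×3 + 1
3 = 3×1 + 0
gcd = 1, so a unique solution mod 143319 exists.
Back-substitute for the Bézout coefficients:
1 = 13 − 4·3
1 = −4·55 + 17·13
1 = 17·233 − 72·55
1 = −72·987 + 305·233
1 = 305·3194 − 987·987
1 = −987·7375 + 2279·3194
1 = 2279·143319 − 44288·7375
So 7375·(-44288) ≡ 1 (mod 143319), giving 7375⁻¹ ≡ 99031.
x ≡ 7375⁻¹·90923 ≡ 99031·90923 ≡ 36119 (mod 143319).

36119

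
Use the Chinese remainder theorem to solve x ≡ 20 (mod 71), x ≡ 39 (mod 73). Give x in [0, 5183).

1937

Write x = 20 + 71·k. Then 71·k ≡ 39 − 20 ≡ 19 (mod 73).
Need 71⁻¹ mod 73. Extended Euclid on (73, 71):
73 = 1×71 + 2
71 = 35×2 + 1
2 = 2×1 + 0
Back-substitute:
1 = 71 − 35·2
1 = −35·73 + 36·71
71⁻¹ ≡ 36 (mod 73), so k ≡ 36·19 ≡ 27 (mod 73).
x = 20 + 71·27 = 1937.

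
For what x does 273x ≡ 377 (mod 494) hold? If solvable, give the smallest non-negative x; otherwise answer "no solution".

5

First find gcd(273, 494):
494 = 1·273 + 221
273 = 1·221 + 52
221 = 4·52 + 13
52 = 4·13 + 0
gcd = 13 and 13 | 377, so solutions exist. Divide through by 13: 21x ≡ 29 (mod 38).
Now find 21⁻¹ mod 38:
38 = 1·21 + 17
21 = 1·17 + 4
17 = 4·4 + 1
4 = 4·1 + 0
Back-substitute:
1 = 17 − 4·4
1 = −4·21 + 5·17
1 = 5·38 − 9·21
So 21·(-9) ≡ 1 (mod 38), i.e. 21⁻¹ ≡ 29.
Then x ≡ 29·29 ≡ 5 (mod 38); the smallest non-negative solution is x = 5.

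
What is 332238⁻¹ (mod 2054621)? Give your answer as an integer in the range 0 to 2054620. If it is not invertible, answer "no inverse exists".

1095386

Extended Euclidean algorithm:
2054621 = 6*332238 + 61193
332238 = 5*61193 + 26273
61193 = 2*26273 + 8647
26273 = 3*8647 + 332
8647 = 26*332 + 15
332 = 22*15 + 2
15 = 7*2 + 1
2 = 2*1 + 0
gcd = 1, so the inverse exists. Back-substitute:
1 = 15 − 7·2
1 = −7·332 + 155·15
1 = 155·8647 − 4037·332
1 = −4037·26273 + 12266·8647
1 = 12266·61193 − 28569·26273
1 = −28569·332238 + 155111·61193
1 = 155111·2054621 − 959235·332238
Hence 332238⁻¹ ≡ -959235 ≡ 1095386 (mod 2054621).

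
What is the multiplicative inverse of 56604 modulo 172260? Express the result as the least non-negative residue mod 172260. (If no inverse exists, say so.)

Euclidean algorithm on 172260, 56604:
172260 = 3*56604 + 2448
56604 = 23*2448 + 300
2448 = 8*300 + 48
300 = 6*48 + 12
48 = 4*12 + 0
gcd(56604, 172260) = 12 ≠ 1, so 56604 has no multiplicative inverse modulo 172260.

no inverse exists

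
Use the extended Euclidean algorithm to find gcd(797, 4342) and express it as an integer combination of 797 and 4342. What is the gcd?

Apply Euclid's algorithm to 4342 and 797:
4342 = 5·797 + 357
797 = 2·357 + 83
357 = 4·83 + 25
83 = 3·25 + 8
25 = 3·8 + 1
8 = 8·1 + 0
gcd(797, 4342) = 1.
Express as a combination:
1 = 25 − 3·8
1 = −3·83 + 10·25
1 = 10·357 − 43·83
1 = −43·797 + 96·357
1 = 96·4342 − 523·797
So 1 = (96)·4342 + (-523)·797.

1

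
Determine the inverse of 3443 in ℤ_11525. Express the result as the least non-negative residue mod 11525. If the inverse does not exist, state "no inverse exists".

Apply the Euclidean algorithm to 11525 and 3443:
11525 = 3*3443 + 1196
3443 = 2*1196 + 1051
1196 = 1*1051 + 145
1051 = 7*145 + 36
145 = 4*36 + 1
36 = 36*1 + 0
Since gcd(3443, 11525) = 1, back-substitute to write 1 as a combination:
1 = 145 − 4·36
1 = −4·1051 + 29·145
1 = 29·1196 − 33·1051
1 = −33·3443 + 95·1196
1 = 95·11525 − 318·3443
So 3443·(-318) ≡ 1 (mod 11525), and -318 ≡ 11207 (mod 11525).

11207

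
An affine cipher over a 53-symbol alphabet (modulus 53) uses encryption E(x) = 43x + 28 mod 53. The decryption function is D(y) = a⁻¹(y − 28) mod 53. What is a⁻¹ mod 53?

Extended Euclidean algorithm:
53 = 1·43 + 10
43 = 4·10 + 3
10 = 3·3 + 1
3 = 3·1 + 0
The gcd is 1. Working backward:
1 = 10 − 3·3
1 = −3·43 + 13·10
1 = 13·53 − 16·43
Hence 43⁻¹ ≡ -16 ≡ 37 (mod 53).

37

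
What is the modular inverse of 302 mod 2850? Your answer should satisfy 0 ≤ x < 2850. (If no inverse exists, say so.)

Euclidean algorithm on 2850, 302:
2850 = 9*302 + 132
302 = 2*132 + 38
132 = 3*38 + 18
38 = 2*18 + 2
18 = 9*2 + 0
gcd(302, 2850) = 2 ≠ 1, so 302 has no multiplicative inverse modulo 2850.

no inverse exists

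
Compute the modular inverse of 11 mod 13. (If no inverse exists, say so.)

Run Euclid on (13, 11):
13 = 1·11 + 2
11 = 5·2 + 1
2 = 2·1 + 0
gcd = 1, so the inverse exists. Back-substitute:
1 = 11 − 5·2
1 = −5·13 + 6·11
So 11·6 ≡ 1 (mod 13).

6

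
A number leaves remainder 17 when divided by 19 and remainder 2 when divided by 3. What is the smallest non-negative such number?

Write x = 17 + 19·k. Then 19·k ≡ 2 − 17 ≡ 0 (mod 3).
Need 19⁻¹ mod 3. Extended Euclid on (3, 1):
3 = 3×1 + 0
19⁻¹ ≡ 1 (mod 3), so k ≡ 1·0 ≡ 0 (mod 3).
x = 17 + 19·0 = 17.

17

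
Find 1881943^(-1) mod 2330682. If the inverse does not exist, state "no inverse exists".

Apply the Euclidean algorithm to 2330682 and 1881943:
2330682 = 1×1881943 + 448739
1881943 = 4×448739 + 86987
448739 = 5×86987 + 13804
86987 = 6×13804 + 4163
13804 = 3×4163 + 1315
4163 = 3×1315 + 218
1315 = 6×218 + 7
218 = 31×7 + 1
7 = 7×1 + 0
The gcd is 1. Working backward:
1 = 218 − 31·7
1 = −31·1315 + 187·218
1 = 187·4163 − 592·1315
1 = −592·13804 + 1963·4163
1 = 1963·86987 − 12370·13804
1 = −12370·448739 + 63813·86987
1 = 63813·1881943 − 267622·448739
1 = −267622·2330682 + 331435·1881943
So 1881943·331435 ≡ 1 (mod 2330682).

331435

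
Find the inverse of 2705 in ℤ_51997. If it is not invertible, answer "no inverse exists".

6478

Run Euclid on (51997, 2705):
51997 = 19×2705 + 602
2705 = 4×602 + 297
602 = 2×297 + 8
297 = 37×8 + 1
8 = 8×1 + 0
Since gcd(2705, 51997) = 1, back-substitute to write 1 as a combination:
1 = 297 − 37·8
1 = −37·602 + 75·297
1 = 75·2705 − 337·602
1 = −337·51997 + 6478·2705
So 2705·6478 ≡ 1 (mod 51997).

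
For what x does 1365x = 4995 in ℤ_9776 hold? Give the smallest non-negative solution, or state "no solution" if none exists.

gcd(1365, 9776):
9776 = 7×1365 + 221
1365 = 6×221 + 39
221 = 5×39 + 26
39 = 1×26 + 13
26 = 2×13 + 0
gcd = 13, but 13 ∤ 4995, so the congruence has no solution.

no solution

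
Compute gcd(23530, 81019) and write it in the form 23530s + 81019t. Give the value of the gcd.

1

Repeated division:
81019 = 3*23530 + 10429
23530 = 2*10429 + 2672
10429 = 3*2672 + 2413
2672 = 1*2413 + 259
2413 = 9*259 + 82
259 = 3*82 + 13
82 = 6*13 + 4
13 = 3*4 + 1
4 = 4*1 + 0
gcd(23530, 81019) = 1.
Express as a combination:
1 = 13 − 3·4
1 = −3·82 + 19·13
1 = 19·259 − 60·82
1 = −60·2413 + 559·259
1 = 559·2672 − 619·2413
1 = −619·10429 + 2416·2672
1 = 2416·23530 − 5451·10429
1 = −5451·81019 + 18769·23530
So 1 = (-5451)·81019 + (18769)·23530.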